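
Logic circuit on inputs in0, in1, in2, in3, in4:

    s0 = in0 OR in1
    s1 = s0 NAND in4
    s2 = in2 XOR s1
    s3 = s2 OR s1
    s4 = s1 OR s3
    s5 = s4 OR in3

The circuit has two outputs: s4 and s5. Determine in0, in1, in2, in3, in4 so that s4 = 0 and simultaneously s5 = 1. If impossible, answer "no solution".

in0=1, in1=1, in2=0, in3=1, in4=1

Check with in0=1, in1=1, in2=0, in3=1, in4=1:
s0 = in0 OR in1 = 1 OR 1 = 1
s1 = s0 NAND in4 = 1 NAND 1 = 0
s2 = in2 XOR s1 = 0 XOR 0 = 0
s3 = s2 OR s1 = 0 OR 0 = 0
s4 = s1 OR s3 = 0 OR 0 = 0
s5 = s4 OR in3 = 0 OR 1 = 1
So s4 = 0 and s5 = 1.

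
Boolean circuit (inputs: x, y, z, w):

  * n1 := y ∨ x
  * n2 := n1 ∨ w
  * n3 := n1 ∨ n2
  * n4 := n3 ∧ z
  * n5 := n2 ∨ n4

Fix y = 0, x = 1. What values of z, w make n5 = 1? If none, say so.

z=1, w=1

Check with y = 0, x = 1 and z=1, w=1:
n1 = y ∨ x = 0 ∨ 1 = 1
n2 = n1 ∨ w = 1 ∨ 1 = 1
n3 = n1 ∨ n2 = 1 ∨ 1 = 1
n4 = n3 ∧ z = 1 ∧ 1 = 1
n5 = n2 ∨ n4 = 1 ∨ 1 = 1
So n5 = 1.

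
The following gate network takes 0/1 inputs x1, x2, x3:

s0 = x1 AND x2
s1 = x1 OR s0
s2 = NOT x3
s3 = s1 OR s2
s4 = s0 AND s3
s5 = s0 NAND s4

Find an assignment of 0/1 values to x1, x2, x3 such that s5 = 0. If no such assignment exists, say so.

x1=1, x2=1, x3=0

s5 = s0 NAND s4 must be 0, so both s0 = 1 and s4 = 1.
s0 = x1 AND x2 must be 1, so both x1 = 1 and x2 = 1.
Check with x1=1, x2=1, x3=0:
s0 = x1 AND x2 = 1 AND 1 = 1
s1 = x1 OR s0 = 1 OR 1 = 1
s2 = NOT x3 = NOT 0 = 1
s3 = s1 OR s2 = 1 OR 1 = 1
s4 = s0 AND s3 = 1 AND 1 = 1
s5 = s0 NAND s4 = 1 NAND 1 = 0
So s5 = 0 as required.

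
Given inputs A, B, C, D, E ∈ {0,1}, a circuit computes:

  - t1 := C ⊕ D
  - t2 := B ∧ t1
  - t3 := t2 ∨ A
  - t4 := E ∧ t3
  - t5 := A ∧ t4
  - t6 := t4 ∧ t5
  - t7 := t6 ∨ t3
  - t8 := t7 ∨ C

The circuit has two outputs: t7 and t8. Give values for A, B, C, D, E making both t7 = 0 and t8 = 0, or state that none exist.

Check with A=0, B=0, C=0, D=0, E=1:
t1 = C ⊕ D = 0 ⊕ 0 = 0
t2 = B ∧ t1 = 0 ∧ 0 = 0
t3 = t2 ∨ A = 0 ∨ 0 = 0
t4 = E ∧ t3 = 1 ∧ 0 = 0
t5 = A ∧ t4 = 0 ∧ 0 = 0
t6 = t4 ∧ t5 = 0 ∧ 0 = 0
t7 = t6 ∨ t3 = 0 ∨ 0 = 0
t8 = t7 ∨ C = 0 ∨ 0 = 0
So t7 = 0 and t8 = 0.

A=0, B=0, C=0, D=0, E=1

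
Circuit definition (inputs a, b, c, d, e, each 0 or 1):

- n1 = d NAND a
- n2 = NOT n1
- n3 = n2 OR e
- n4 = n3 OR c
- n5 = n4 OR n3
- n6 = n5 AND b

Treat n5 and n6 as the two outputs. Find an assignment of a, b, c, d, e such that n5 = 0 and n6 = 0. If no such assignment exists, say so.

Check with a=0, b=1, c=0, d=1, e=0:
n1 = d NAND a = 1 NAND 0 = 1
n2 = NOT n1 = NOT 1 = 0
n3 = n2 OR e = 0 OR 0 = 0
n4 = n3 OR c = 0 OR 0 = 0
n5 = n4 OR n3 = 0 OR 0 = 0
n6 = n5 AND b = 0 AND 1 = 0
So n5 = 0 and n6 = 0.

a=0, b=1, c=0, d=1, e=0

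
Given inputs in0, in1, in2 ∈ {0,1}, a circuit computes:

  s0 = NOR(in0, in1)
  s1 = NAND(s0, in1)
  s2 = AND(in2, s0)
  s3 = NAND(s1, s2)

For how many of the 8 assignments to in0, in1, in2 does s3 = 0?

1

s3 = NAND(s1, s2) must be 0, so both s1 = 1 and s2 = 1.
s1 = NAND(s0, in1) must be 1, so at least one of s0, in1 is 0.
s2 = AND(in2, s0) must be 1, so both in2 = 1 and s0 = 1.
Enumerating the 8 input combinations, 1 give s3 = 0 and 7 give s3 = 1.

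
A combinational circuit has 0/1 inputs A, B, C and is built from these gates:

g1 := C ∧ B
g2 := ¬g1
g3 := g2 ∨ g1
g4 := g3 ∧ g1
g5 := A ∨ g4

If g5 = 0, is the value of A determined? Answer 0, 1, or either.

0

g5 = A ∨ g4 must be 0, so both A = 0 and g4 = 0.
Every assignment with g5 = 0 has A = 0; there are 3 such assignment(s).
  A=0, B=0, C=0
  A=0, B=0, C=1
  A=0, B=1, C=0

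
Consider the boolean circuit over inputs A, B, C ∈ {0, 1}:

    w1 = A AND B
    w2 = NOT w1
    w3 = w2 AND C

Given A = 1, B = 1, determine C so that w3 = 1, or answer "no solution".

no solution exists

With A = 1, B = 1 fixed, none of the 2 settings of C give w3 = 1.
For example, with C=0:
w1 = A AND B = 1 AND 1 = 1
w2 = NOT w1 = NOT 1 = 0
w3 = w2 AND C = 0 AND 0 = 0
giving w3 = 0 ≠ 1.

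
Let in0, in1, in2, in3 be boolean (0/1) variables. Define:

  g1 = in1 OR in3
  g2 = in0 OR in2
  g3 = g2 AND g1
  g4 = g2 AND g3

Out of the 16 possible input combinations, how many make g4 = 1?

9

g4 = g2 AND g3 must be 1, so both g2 = 1 and g3 = 1.
Enumerating the 16 input combinations, 9 give g4 = 1 and 7 give g4 = 0.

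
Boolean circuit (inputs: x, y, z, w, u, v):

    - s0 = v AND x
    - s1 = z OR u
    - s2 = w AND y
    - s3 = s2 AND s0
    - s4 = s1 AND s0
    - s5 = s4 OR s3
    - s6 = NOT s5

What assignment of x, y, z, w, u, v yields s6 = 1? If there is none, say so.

x=0, y=1, z=0, w=1, u=1, v=0

s6 = NOT s5 must be 1, so s5 = 0.
s5 = s4 OR s3 must be 0, so both s4 = 0 and s3 = 0.
s4 = s1 AND s0 must be 0, so at least one of s1, s0 is 0.
Check with x=0, y=1, z=0, w=1, u=1, v=0:
s0 = v AND x = 0 AND 0 = 0
s1 = z OR u = 0 OR 1 = 1
s2 = w AND y = 1 AND 1 = 1
s3 = s2 AND s0 = 1 AND 0 = 0
s4 = s1 AND s0 = 1 AND 0 = 0
s5 = s4 OR s3 = 0 OR 0 = 0
s6 = NOT s5 = NOT 0 = 1
So s6 = 1 as required.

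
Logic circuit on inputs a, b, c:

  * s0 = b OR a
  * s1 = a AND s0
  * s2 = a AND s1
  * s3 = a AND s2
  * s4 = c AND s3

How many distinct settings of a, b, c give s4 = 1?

2

s4 = c AND s3 must be 1, so both c = 1 and s3 = 1.
s3 = a AND s2 must be 1, so both a = 1 and s2 = 1.
s2 = a AND s1 must be 1, so both a = 1 and s1 = 1.
Satisfying assignments:
  a=1, b=0, c=1
  a=1, b=1, c=1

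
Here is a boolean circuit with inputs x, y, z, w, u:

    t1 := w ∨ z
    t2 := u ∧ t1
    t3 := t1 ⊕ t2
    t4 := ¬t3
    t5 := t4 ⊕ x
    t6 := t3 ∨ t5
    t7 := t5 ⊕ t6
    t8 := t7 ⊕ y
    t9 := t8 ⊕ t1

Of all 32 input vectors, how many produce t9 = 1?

16

t9 = t8 ⊕ t1 must be 1, so t8 and t1 differ.
Enumerating the 32 input combinations, 16 give t9 = 1 and 16 give t9 = 0.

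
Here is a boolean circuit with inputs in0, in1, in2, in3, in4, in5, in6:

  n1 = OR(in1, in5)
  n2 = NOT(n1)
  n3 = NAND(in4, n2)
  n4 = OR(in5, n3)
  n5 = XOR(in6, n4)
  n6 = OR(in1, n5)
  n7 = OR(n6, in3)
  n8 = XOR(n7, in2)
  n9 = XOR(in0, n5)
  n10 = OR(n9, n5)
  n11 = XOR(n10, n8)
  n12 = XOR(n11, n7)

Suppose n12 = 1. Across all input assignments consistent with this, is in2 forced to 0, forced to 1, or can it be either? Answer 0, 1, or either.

Both values of in2 occur among assignments with n12 = 1:
  in2=0: in0=0, in1=0, in2=0, in3=0, in4=0, in5=0, in6=0
  in2=1: in0=0, in1=0, in2=1, in3=0, in4=0, in5=0, in6=1

either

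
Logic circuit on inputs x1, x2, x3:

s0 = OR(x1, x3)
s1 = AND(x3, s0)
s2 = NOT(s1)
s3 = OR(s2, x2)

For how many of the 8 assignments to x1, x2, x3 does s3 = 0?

2

s3 = OR(s2, x2) must be 0, so both s2 = 0 and x2 = 0.
s2 = NOT(s1) must be 0, so s1 = 1.
Satisfying assignments:
  x1=0, x2=0, x3=1
  x1=1, x2=0, x3=1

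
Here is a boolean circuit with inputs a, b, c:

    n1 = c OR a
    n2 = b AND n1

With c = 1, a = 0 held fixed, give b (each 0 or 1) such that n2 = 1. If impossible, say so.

n2 = b AND n1 must be 1, so both b = 1 and n1 = 1.
Check with c = 1, a = 0 and b=1:
n1 = c OR a = 1 OR 0 = 1
n2 = b AND n1 = 1 AND 1 = 1
So n2 = 1.

b=1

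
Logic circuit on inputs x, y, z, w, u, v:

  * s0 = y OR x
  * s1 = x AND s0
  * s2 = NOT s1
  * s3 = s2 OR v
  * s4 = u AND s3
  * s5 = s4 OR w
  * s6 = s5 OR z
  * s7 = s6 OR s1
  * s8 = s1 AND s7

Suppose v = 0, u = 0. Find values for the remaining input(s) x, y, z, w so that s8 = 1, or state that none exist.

s8 = s1 AND s7 must be 1, so both s1 = 1 and s7 = 1.
s1 = x AND s0 must be 1, so both x = 1 and s0 = 1.
Check with v = 0, u = 0 and x=1, y=1, z=1, w=0:
s0 = y OR x = 1 OR 1 = 1
s1 = x AND s0 = 1 AND 1 = 1
s2 = NOT s1 = NOT 1 = 0
s3 = s2 OR v = 0 OR 0 = 0
s4 = u AND s3 = 0 AND 0 = 0
s5 = s4 OR w = 0 OR 0 = 0
s6 = s5 OR z = 0 OR 1 = 1
s7 = s6 OR s1 = 1 OR 1 = 1
s8 = s1 AND s7 = 1 AND 1 = 1
So s8 = 1.

x=1 y=1 z=1 w=0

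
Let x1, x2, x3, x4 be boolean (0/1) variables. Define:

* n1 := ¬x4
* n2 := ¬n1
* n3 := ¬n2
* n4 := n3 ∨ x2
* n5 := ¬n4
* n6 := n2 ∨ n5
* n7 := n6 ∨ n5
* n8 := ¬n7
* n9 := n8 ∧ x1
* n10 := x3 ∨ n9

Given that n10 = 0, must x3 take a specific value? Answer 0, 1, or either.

n10 = x3 ∨ n9 must be 0, so both x3 = 0 and n9 = 0.
Every assignment with n10 = 0 has x3 = 0; there are 6 such assignment(s).

0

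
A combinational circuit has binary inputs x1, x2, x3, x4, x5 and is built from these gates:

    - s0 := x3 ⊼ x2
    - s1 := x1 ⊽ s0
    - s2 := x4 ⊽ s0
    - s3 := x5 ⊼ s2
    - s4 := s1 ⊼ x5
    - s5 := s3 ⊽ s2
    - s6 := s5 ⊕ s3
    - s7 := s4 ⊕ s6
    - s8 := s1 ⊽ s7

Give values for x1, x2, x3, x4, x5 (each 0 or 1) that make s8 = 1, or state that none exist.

x1=1 x2=1 x3=0 x4=1 x5=1

Check with x1=1 x2=1 x3=0 x4=1 x5=1:
s0 = x3 ⊼ x2 = 0 ⊼ 1 = 1
s1 = x1 ⊽ s0 = 1 ⊽ 1 = 0
s2 = x4 ⊽ s0 = 1 ⊽ 1 = 0
s3 = x5 ⊼ s2 = 1 ⊼ 0 = 1
s4 = s1 ⊼ x5 = 0 ⊼ 1 = 1
s5 = s3 ⊽ s2 = 1 ⊽ 0 = 0
s6 = s5 ⊕ s3 = 0 ⊕ 1 = 1
s7 = s4 ⊕ s6 = 1 ⊕ 1 = 0
s8 = s1 ⊽ s7 = 0 ⊽ 0 = 1
So s8 = 1 as required.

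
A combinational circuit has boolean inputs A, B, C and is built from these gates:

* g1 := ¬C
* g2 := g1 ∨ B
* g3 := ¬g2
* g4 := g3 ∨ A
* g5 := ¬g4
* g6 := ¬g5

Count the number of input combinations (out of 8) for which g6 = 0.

3

g6 = ¬g5 must be 0, so g5 = 1.
g5 = ¬g4 must be 1, so g4 = 0.
Enumerating the 8 input combinations, 3 give g6 = 0 and 5 give g6 = 1.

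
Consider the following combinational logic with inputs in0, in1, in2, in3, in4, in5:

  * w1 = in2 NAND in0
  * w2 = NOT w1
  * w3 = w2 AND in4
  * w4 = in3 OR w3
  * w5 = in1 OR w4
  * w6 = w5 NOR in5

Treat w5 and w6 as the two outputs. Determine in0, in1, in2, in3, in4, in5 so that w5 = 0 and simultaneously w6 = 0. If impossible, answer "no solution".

in0=1 in1=0 in2=0 in3=0 in4=1 in5=1

Check with in0=1 in1=0 in2=0 in3=0 in4=1 in5=1:
w1 = in2 NAND in0 = 0 NAND 1 = 1
w2 = NOT w1 = NOT 1 = 0
w3 = w2 AND in4 = 0 AND 1 = 0
w4 = in3 OR w3 = 0 OR 0 = 0
w5 = in1 OR w4 = 0 OR 0 = 0
w6 = w5 NOR in5 = 0 NOR 1 = 0
So w5 = 0 and w6 = 0.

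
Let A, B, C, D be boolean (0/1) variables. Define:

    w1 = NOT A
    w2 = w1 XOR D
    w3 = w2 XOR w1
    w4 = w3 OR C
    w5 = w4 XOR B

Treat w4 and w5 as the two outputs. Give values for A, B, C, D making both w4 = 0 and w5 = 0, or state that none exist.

Check with A=1, B=0, C=0, D=0:
w1 = NOT A = NOT 1 = 0
w2 = w1 XOR D = 0 XOR 0 = 0
w3 = w2 XOR w1 = 0 XOR 0 = 0
w4 = w3 OR C = 0 OR 0 = 0
w5 = w4 XOR B = 0 XOR 0 = 0
So w4 = 0 and w5 = 0.

A=1, B=0, C=0, D=0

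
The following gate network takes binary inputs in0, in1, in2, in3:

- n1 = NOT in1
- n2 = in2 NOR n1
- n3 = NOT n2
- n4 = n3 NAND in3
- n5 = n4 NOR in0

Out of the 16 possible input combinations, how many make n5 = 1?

3

n5 = n4 NOR in0 must be 1, so both n4 = 0 and in0 = 0.
Satisfying assignments:
  in0=0, in1=0, in2=0, in3=1
  in0=0, in1=0, in2=1, in3=1
  in0=0, in1=1, in2=1, in3=1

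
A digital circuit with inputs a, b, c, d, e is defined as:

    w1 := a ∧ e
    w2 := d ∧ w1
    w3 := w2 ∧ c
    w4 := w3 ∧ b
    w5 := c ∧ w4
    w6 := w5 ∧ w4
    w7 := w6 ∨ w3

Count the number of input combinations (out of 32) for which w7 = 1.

2

w7 = w6 ∨ w3 must be 1, so at least one of w6, w3 is 1.
Satisfying assignments:
  a=1, b=0, c=1, d=1, e=1
  a=1, b=1, c=1, d=1, e=1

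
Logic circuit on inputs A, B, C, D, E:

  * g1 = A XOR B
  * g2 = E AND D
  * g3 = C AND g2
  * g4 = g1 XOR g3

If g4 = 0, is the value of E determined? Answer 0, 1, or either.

either

Both values of E occur among assignments with g4 = 0:
  E=0: A=0, B=0, C=0, D=0, E=0
  E=1: A=0, B=0, C=0, D=0, E=1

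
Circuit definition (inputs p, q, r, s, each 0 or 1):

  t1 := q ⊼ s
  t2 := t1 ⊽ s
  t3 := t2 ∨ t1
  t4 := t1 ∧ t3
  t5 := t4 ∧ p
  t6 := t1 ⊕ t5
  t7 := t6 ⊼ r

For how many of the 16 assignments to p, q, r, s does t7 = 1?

t7 = t6 ⊼ r must be 1, so at least one of t6, r is 0.
Enumerating the 16 input combinations, 13 give t7 = 1 and 3 give t7 = 0.

13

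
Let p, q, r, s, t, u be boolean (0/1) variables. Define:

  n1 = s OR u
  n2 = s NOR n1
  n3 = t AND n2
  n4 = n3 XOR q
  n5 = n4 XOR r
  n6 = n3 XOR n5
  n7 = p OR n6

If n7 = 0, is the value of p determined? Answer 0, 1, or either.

0

n7 = p OR n6 must be 0, so both p = 0 and n6 = 0.
n6 = n3 XOR n5 must be 0, so n3 and n5 are equal.
Every assignment with n7 = 0 has p = 0; there are 16 such assignment(s).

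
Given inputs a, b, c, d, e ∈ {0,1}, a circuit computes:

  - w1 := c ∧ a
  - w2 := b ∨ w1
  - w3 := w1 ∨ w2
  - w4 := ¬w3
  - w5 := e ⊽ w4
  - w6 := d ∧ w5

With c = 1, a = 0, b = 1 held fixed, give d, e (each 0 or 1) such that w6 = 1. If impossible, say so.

d=1, e=0

Check with c = 1, a = 0, b = 1 and d=1, e=0:
w1 = c ∧ a = 1 ∧ 0 = 0
w2 = b ∨ w1 = 1 ∨ 0 = 1
w3 = w1 ∨ w2 = 0 ∨ 1 = 1
w4 = ¬w3 = ¬1 = 0
w5 = e ⊽ w4 = 0 ⊽ 0 = 1
w6 = d ∧ w5 = 1 ∧ 1 = 1
So w6 = 1.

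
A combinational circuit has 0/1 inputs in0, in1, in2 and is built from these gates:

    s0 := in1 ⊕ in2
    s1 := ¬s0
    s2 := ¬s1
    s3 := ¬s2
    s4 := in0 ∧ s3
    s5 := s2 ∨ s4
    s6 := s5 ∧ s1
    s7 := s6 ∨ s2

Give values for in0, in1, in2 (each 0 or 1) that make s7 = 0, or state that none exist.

Check with in0=0, in1=0, in2=0:
s0 = in1 ⊕ in2 = 0 ⊕ 0 = 0
s1 = ¬s0 = ¬0 = 1
s2 = ¬s1 = ¬1 = 0
s3 = ¬s2 = ¬0 = 1
s4 = in0 ∧ s3 = 0 ∧ 1 = 0
s5 = s2 ∨ s4 = 0 ∨ 0 = 0
s6 = s5 ∧ s1 = 0 ∧ 1 = 0
s7 = s6 ∨ s2 = 0 ∨ 0 = 0
So s7 = 0 as required.

in0=0, in1=0, in2=0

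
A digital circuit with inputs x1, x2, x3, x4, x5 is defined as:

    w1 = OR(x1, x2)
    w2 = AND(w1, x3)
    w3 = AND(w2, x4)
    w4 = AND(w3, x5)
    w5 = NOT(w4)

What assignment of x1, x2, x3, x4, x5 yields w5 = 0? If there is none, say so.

x1=1 x2=1 x3=1 x4=1 x5=1

Check with x1=1 x2=1 x3=1 x4=1 x5=1:
w1 = OR(x1, x2) = OR(1, 1) = 1
w2 = AND(w1, x3) = AND(1, 1) = 1
w3 = AND(w2, x4) = AND(1, 1) = 1
w4 = AND(w3, x5) = AND(1, 1) = 1
w5 = NOT(w4) = NOT 1 = 0
So w5 = 0 as required.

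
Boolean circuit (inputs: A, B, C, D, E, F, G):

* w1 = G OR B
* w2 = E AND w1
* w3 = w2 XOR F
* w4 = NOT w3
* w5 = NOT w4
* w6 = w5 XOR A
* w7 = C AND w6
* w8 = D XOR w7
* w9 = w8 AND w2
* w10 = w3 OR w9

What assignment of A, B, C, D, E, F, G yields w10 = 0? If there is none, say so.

A=1, B=0, C=0, D=0, E=0, F=0, G=0

w10 = w3 OR w9 must be 0, so both w3 = 0 and w9 = 0.
w3 = w2 XOR F must be 0, so w2 and F are equal.
w9 = w8 AND w2 must be 0, so at least one of w8, w2 is 0.
Check with A=1, B=0, C=0, D=0, E=0, F=0, G=0:
w1 = G OR B = 0 OR 0 = 0
w2 = E AND w1 = 0 AND 0 = 0
w3 = w2 XOR F = 0 XOR 0 = 0
w4 = NOT w3 = NOT 0 = 1
w5 = NOT w4 = NOT 1 = 0
w6 = w5 XOR A = 0 XOR 1 = 1
w7 = C AND w6 = 0 AND 1 = 0
w8 = D XOR w7 = 0 XOR 0 = 0
w9 = w8 AND w2 = 0 AND 0 = 0
w10 = w3 OR w9 = 0 OR 0 = 0
So w10 = 0 as required.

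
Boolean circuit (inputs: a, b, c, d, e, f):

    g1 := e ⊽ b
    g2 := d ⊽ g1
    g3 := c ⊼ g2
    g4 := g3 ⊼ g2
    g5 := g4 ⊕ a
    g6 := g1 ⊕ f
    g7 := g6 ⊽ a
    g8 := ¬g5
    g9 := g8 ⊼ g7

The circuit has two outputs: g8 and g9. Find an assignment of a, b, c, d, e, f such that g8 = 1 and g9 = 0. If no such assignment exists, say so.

a=0, b=0, c=0, d=0, e=1, f=0

Check with a=0, b=0, c=0, d=0, e=1, f=0:
g1 = e ⊽ b = 1 ⊽ 0 = 0
g2 = d ⊽ g1 = 0 ⊽ 0 = 1
g3 = c ⊼ g2 = 0 ⊼ 1 = 1
g4 = g3 ⊼ g2 = 1 ⊼ 1 = 0
g5 = g4 ⊕ a = 0 ⊕ 0 = 0
g6 = g1 ⊕ f = 0 ⊕ 0 = 0
g7 = g6 ⊽ a = 0 ⊽ 0 = 1
g8 = ¬g5 = ¬0 = 1
g9 = g8 ⊼ g7 = 1 ⊼ 1 = 0
So g8 = 1 and g9 = 0.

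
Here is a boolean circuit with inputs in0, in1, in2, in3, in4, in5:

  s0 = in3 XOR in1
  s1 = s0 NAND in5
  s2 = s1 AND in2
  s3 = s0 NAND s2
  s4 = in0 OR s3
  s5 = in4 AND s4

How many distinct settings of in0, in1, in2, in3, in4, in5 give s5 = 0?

s5 = in4 AND s4 must be 0, so at least one of in4, s4 is 0.
Enumerating the 64 input combinations, 34 give s5 = 0 and 30 give s5 = 1.

34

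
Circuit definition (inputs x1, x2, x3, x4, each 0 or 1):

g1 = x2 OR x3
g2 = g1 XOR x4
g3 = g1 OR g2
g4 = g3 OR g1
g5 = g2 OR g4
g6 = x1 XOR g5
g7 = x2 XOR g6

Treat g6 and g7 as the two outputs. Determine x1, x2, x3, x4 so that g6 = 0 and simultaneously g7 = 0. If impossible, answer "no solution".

x1=1, x2=0, x3=1, x4=1

Check with x1=1, x2=0, x3=1, x4=1:
g1 = x2 OR x3 = 0 OR 1 = 1
g2 = g1 XOR x4 = 1 XOR 1 = 0
g3 = g1 OR g2 = 1 OR 0 = 1
g4 = g3 OR g1 = 1 OR 1 = 1
g5 = g2 OR g4 = 0 OR 1 = 1
g6 = x1 XOR g5 = 1 XOR 1 = 0
g7 = x2 XOR g6 = 0 XOR 0 = 0
So g6 = 0 and g7 = 0.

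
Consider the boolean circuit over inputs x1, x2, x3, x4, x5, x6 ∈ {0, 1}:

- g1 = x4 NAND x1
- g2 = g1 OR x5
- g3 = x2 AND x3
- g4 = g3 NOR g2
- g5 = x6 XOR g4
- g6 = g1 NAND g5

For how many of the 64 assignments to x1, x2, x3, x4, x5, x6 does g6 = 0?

24

g6 = g1 NAND g5 must be 0, so both g1 = 1 and g5 = 1.
g1 = x4 NAND x1 must be 1, so at least one of x4, x1 is 0.
Enumerating the 64 input combinations, 24 give g6 = 0 and 40 give g6 = 1.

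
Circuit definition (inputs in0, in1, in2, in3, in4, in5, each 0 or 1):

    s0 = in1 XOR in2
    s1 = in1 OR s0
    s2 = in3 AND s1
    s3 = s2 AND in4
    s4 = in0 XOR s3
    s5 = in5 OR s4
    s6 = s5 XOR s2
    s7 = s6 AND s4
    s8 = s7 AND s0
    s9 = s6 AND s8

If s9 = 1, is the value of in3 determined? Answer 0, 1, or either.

0

s9 = s6 AND s8 must be 1, so both s6 = 1 and s8 = 1.
s6 = s5 XOR s2 must be 1, so s5 and s2 differ.
s8 = s7 AND s0 must be 1, so both s7 = 1 and s0 = 1.
Every assignment with s9 = 1 has in3 = 0; there are 8 such assignment(s).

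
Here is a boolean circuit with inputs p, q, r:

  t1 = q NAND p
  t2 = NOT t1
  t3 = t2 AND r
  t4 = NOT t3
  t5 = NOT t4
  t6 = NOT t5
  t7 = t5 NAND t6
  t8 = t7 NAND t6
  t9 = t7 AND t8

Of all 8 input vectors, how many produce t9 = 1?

1

t9 = t7 AND t8 must be 1, so both t7 = 1 and t8 = 1.
t7 = t5 NAND t6 must be 1, so at least one of t5, t6 is 0.
t8 = t7 NAND t6 must be 1, so at least one of t7, t6 is 0.
Enumerating the 8 input combinations, 1 give t9 = 1 and 7 give t9 = 0.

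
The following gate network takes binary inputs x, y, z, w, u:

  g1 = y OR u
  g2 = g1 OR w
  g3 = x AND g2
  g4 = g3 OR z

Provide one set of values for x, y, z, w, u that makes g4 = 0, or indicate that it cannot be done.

Check with x=1, y=0, z=0, w=0, u=0:
g1 = y OR u = 0 OR 0 = 0
g2 = g1 OR w = 0 OR 0 = 0
g3 = x AND g2 = 1 AND 0 = 0
g4 = g3 OR z = 0 OR 0 = 0
So g4 = 0 as required.

x=1, y=0, z=0, w=0, u=0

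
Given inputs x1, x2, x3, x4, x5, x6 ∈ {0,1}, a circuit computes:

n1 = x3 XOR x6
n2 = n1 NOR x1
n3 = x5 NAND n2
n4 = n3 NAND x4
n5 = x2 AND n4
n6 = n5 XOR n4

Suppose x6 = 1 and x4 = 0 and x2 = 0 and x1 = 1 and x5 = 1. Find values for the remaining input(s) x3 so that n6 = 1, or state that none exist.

x3=1

Check with x6 = 1 and x4 = 0 and x2 = 0 and x1 = 1 and x5 = 1 and x3=1:
n1 = x3 XOR x6 = 1 XOR 1 = 0
n2 = n1 NOR x1 = 0 NOR 1 = 0
n3 = x5 NAND n2 = 1 NAND 0 = 1
n4 = n3 NAND x4 = 1 NAND 0 = 1
n5 = x2 AND n4 = 0 AND 1 = 0
n6 = n5 XOR n4 = 0 XOR 1 = 1
So n6 = 1.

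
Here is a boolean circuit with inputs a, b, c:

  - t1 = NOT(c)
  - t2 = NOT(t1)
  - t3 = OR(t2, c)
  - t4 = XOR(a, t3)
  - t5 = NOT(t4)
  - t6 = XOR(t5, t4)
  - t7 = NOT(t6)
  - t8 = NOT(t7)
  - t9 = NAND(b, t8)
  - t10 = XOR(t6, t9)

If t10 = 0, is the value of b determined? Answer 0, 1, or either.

t10 = XOR(t6, t9) must be 0, so t6 and t9 are equal.
Every assignment with t10 = 0 has b = 0; there are 4 such assignment(s).
  a=0, b=0, c=0
  a=0, b=0, c=1
  a=1, b=0, c=0
  a=1, b=0, c=1

0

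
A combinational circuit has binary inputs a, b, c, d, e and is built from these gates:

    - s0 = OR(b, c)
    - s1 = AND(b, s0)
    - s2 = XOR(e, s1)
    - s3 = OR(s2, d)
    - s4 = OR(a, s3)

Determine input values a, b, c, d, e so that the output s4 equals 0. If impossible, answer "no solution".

s4 = OR(a, s3) must be 0, so both a = 0 and s3 = 0.
Check with a=0, b=1, c=0, d=0, e=1:
s0 = OR(b, c) = OR(1, 0) = 1
s1 = AND(b, s0) = AND(1, 1) = 1
s2 = XOR(e, s1) = XOR(1, 1) = 0
s3 = OR(s2, d) = OR(0, 0) = 0
s4 = OR(a, s3) = OR(0, 0) = 0
So s4 = 0 as required.

a=0, b=1, c=0, d=0, e=1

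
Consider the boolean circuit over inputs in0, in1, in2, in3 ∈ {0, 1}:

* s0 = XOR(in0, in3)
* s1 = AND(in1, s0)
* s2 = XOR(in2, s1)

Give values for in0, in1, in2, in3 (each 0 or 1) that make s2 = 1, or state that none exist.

in0=0 in1=1 in2=1 in3=0

s2 = XOR(in2, s1) must be 1, so in2 and s1 differ.
Check with in0=0 in1=1 in2=1 in3=0:
s0 = XOR(in0, in3) = XOR(0, 0) = 0
s1 = AND(in1, s0) = AND(1, 0) = 0
s2 = XOR(in2, s1) = XOR(1, 0) = 1
So s2 = 1 as required.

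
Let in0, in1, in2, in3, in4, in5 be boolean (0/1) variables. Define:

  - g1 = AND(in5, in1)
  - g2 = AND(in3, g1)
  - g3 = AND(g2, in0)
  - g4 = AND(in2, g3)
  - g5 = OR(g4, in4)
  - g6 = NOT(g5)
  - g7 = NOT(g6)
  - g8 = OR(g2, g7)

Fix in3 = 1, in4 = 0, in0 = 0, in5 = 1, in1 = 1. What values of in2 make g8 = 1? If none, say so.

in2=0

g8 = OR(g2, g7) must be 1, so at least one of g2, g7 is 1.
Check with in3 = 1, in4 = 0, in0 = 0, in5 = 1, in1 = 1 and in2=0:
g1 = AND(in5, in1) = AND(1, 1) = 1
g2 = AND(in3, g1) = AND(1, 1) = 1
g3 = AND(g2, in0) = AND(1, 0) = 0
g4 = AND(in2, g3) = AND(0, 0) = 0
g5 = OR(g4, in4) = OR(0, 0) = 0
g6 = NOT(g5) = NOT 0 = 1
g7 = NOT(g6) = NOT 1 = 0
g8 = OR(g2, g7) = OR(1, 0) = 1
So g8 = 1.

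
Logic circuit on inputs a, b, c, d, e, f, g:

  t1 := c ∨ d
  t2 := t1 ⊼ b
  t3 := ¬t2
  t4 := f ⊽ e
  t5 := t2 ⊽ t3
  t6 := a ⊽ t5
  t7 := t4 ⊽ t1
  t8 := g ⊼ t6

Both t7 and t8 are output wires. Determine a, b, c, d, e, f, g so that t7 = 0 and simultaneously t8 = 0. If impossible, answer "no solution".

Check with a=0, b=1, c=1, d=1, e=1, f=0, g=1:
t1 = c ∨ d = 1 ∨ 1 = 1
t2 = t1 ⊼ b = 1 ⊼ 1 = 0
t3 = ¬t2 = ¬0 = 1
t4 = f ⊽ e = 0 ⊽ 1 = 0
t5 = t2 ⊽ t3 = 0 ⊽ 1 = 0
t6 = a ⊽ t5 = 0 ⊽ 0 = 1
t7 = t4 ⊽ t1 = 0 ⊽ 1 = 0
t8 = g ⊼ t6 = 1 ⊼ 1 = 0
So t7 = 0 and t8 = 0.

a=0, b=1, c=1, d=1, e=1, f=0, g=1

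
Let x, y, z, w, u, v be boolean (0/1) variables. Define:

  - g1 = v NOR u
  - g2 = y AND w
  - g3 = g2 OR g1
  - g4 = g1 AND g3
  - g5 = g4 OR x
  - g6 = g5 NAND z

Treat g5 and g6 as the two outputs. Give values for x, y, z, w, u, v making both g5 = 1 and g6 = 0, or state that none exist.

Check with x=0 y=1 z=1 w=1 u=0 v=0:
g1 = v NOR u = 0 NOR 0 = 1
g2 = y AND w = 1 AND 1 = 1
g3 = g2 OR g1 = 1 OR 1 = 1
g4 = g1 AND g3 = 1 AND 1 = 1
g5 = g4 OR x = 1 OR 0 = 1
g6 = g5 NAND z = 1 NAND 1 = 0
So g5 = 1 and g6 = 0.

x=0 y=1 z=1 w=1 u=0 v=0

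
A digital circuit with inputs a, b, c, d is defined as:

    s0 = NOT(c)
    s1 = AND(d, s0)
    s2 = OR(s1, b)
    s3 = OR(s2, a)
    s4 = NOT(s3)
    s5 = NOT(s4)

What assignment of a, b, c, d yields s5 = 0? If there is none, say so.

s5 = NOT(s4) must be 0, so s4 = 1.
s4 = NOT(s3) must be 1, so s3 = 0.
Check with a=0 b=0 c=1 d=0:
s0 = NOT(c) = NOT 1 = 0
s1 = AND(d, s0) = AND(0, 0) = 0
s2 = OR(s1, b) = OR(0, 0) = 0
s3 = OR(s2, a) = OR(0, 0) = 0
s4 = NOT(s3) = NOT 0 = 1
s5 = NOT(s4) = NOT 1 = 0
So s5 = 0 as required.

a=0 b=0 c=1 d=0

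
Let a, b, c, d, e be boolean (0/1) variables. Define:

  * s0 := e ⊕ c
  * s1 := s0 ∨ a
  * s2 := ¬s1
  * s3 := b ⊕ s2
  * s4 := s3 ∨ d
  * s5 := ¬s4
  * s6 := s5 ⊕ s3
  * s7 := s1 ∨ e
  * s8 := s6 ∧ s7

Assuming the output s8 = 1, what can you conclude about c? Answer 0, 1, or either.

Both values of c occur among assignments with s8 = 1:
  c=0: a=0, b=0, c=0, d=0, e=1
  c=1: a=0, b=0, c=1, d=0, e=0

either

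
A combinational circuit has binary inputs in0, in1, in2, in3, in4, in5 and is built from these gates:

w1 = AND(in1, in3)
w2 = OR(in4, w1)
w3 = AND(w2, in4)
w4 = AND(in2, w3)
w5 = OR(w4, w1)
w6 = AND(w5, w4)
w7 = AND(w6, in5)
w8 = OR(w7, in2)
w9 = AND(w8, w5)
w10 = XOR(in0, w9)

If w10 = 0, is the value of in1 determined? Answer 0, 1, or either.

Both values of in1 occur among assignments with w10 = 0:
  in1=0: in0=0, in1=0, in2=0, in3=0, in4=0, in5=0
  in1=1: in0=0, in1=1, in2=0, in3=0, in4=0, in5=0

either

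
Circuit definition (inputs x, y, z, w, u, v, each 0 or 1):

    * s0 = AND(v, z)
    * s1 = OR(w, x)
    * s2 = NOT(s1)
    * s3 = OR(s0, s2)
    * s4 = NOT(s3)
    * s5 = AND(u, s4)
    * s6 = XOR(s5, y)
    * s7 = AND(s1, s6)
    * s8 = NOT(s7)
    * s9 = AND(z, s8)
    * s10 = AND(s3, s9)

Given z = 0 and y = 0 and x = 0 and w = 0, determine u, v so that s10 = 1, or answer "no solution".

With z = 0 and y = 0 and x = 0 and w = 0 fixed, none of the 4 settings of u, v give s10 = 1.
For example, with u=0, v=0:
s0 = AND(v, z) = AND(0, 0) = 0
s1 = OR(w, x) = OR(0, 0) = 0
s2 = NOT(s1) = NOT 0 = 1
s3 = OR(s0, s2) = OR(0, 1) = 1
s4 = NOT(s3) = NOT 1 = 0
s5 = AND(u, s4) = AND(0, 0) = 0
s6 = XOR(s5, y) = XOR(0, 0) = 0
s7 = AND(s1, s6) = AND(0, 0) = 0
s8 = NOT(s7) = NOT 0 = 1
s9 = AND(z, s8) = AND(0, 1) = 0
s10 = AND(s3, s9) = AND(1, 0) = 0
giving s10 = 0 ≠ 1.

no solution exists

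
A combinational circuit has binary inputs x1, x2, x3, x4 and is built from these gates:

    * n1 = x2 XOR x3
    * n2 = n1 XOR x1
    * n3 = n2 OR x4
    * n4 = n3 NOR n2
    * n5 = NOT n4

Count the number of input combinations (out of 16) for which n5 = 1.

12

n5 = NOT n4 must be 1, so n4 = 0.
n4 = n3 NOR n2 must be 0, so at least one of n3, n2 is 1.
Enumerating the 16 input combinations, 12 give n5 = 1 and 4 give n5 = 0.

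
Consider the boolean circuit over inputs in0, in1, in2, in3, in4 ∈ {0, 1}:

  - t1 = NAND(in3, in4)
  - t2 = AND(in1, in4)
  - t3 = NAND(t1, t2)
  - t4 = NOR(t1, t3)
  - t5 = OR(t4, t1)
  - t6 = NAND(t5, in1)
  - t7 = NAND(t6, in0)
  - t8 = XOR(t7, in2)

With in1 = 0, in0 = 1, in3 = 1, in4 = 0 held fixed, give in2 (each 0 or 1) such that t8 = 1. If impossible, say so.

Check with in1 = 0, in0 = 1, in3 = 1, in4 = 0 and in2=1:
t1 = NAND(in3, in4) = NAND(1, 0) = 1
t2 = AND(in1, in4) = AND(0, 0) = 0
t3 = NAND(t1, t2) = NAND(1, 0) = 1
t4 = NOR(t1, t3) = NOR(1, 1) = 0
t5 = OR(t4, t1) = OR(0, 1) = 1
t6 = NAND(t5, in1) = NAND(1, 0) = 1
t7 = NAND(t6, in0) = NAND(1, 1) = 0
t8 = XOR(t7, in2) = XOR(0, 1) = 1
So t8 = 1.

in2=1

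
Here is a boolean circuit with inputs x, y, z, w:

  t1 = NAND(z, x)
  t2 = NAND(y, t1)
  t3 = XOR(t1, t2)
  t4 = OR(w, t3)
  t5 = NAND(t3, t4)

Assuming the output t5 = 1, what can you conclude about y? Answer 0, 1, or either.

0

t5 = NAND(t3, t4) must be 1, so at least one of t3, t4 is 0.
Every assignment with t5 = 1 has y = 0; there are 6 such assignment(s).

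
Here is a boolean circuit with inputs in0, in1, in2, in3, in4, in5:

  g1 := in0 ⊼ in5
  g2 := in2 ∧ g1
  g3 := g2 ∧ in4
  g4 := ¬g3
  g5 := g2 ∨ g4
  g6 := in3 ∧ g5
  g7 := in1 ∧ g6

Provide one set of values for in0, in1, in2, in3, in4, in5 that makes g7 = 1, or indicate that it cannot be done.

g7 = in1 ∧ g6 must be 1, so both in1 = 1 and g6 = 1.
g6 = in3 ∧ g5 must be 1, so both in3 = 1 and g5 = 1.
Check with in0=0, in1=1, in2=0, in3=1, in4=1, in5=0:
g1 = in0 ⊼ in5 = 0 ⊼ 0 = 1
g2 = in2 ∧ g1 = 0 ∧ 1 = 0
g3 = g2 ∧ in4 = 0 ∧ 1 = 0
g4 = ¬g3 = ¬0 = 1
g5 = g2 ∨ g4 = 0 ∨ 1 = 1
g6 = in3 ∧ g5 = 1 ∧ 1 = 1
g7 = in1 ∧ g6 = 1 ∧ 1 = 1
So g7 = 1 as required.

in0=0, in1=1, in2=0, in3=1, in4=1, in5=0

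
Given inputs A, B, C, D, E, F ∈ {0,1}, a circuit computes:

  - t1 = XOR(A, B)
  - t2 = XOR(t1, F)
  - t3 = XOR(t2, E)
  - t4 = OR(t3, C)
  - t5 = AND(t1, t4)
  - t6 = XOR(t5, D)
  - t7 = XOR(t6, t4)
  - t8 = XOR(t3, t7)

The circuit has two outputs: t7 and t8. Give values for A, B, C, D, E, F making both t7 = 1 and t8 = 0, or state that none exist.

A=0 B=0 C=0 D=0 E=0 F=1

Check with A=0 B=0 C=0 D=0 E=0 F=1:
t1 = XOR(A, B) = XOR(0, 0) = 0
t2 = XOR(t1, F) = XOR(0, 1) = 1
t3 = XOR(t2, E) = XOR(1, 0) = 1
t4 = OR(t3, C) = OR(1, 0) = 1
t5 = AND(t1, t4) = AND(0, 1) = 0
t6 = XOR(t5, D) = XOR(0, 0) = 0
t7 = XOR(t6, t4) = XOR(0, 1) = 1
t8 = XOR(t3, t7) = XOR(1, 1) = 0
So t7 = 1 and t8 = 0.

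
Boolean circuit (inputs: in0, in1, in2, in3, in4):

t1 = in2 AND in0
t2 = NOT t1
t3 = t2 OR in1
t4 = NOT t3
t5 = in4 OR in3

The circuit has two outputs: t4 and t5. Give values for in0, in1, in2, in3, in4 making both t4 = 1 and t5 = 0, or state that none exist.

in0=1 in1=0 in2=1 in3=0 in4=0

Check with in0=1 in1=0 in2=1 in3=0 in4=0:
t1 = in2 AND in0 = 1 AND 1 = 1
t2 = NOT t1 = NOT 1 = 0
t3 = t2 OR in1 = 0 OR 0 = 0
t4 = NOT t3 = NOT 0 = 1
t5 = in4 OR in3 = 0 OR 0 = 0
So t4 = 1 and t5 = 0.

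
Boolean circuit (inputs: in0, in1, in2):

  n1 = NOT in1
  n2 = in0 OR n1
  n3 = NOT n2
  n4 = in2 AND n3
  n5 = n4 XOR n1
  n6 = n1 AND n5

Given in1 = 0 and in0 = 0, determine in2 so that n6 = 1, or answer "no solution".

n6 = n1 AND n5 must be 1, so both n1 = 1 and n5 = 1.
n1 = NOT in1 must be 1, so in1 = 0.
Check with in1 = 0 and in0 = 0 and in2=1:
n1 = NOT in1 = NOT 0 = 1
n2 = in0 OR n1 = 0 OR 1 = 1
n3 = NOT n2 = NOT 1 = 0
n4 = in2 AND n3 = 1 AND 0 = 0
n5 = n4 XOR n1 = 0 XOR 1 = 1
n6 = n1 AND n5 = 1 AND 1 = 1
So n6 = 1.

in2=1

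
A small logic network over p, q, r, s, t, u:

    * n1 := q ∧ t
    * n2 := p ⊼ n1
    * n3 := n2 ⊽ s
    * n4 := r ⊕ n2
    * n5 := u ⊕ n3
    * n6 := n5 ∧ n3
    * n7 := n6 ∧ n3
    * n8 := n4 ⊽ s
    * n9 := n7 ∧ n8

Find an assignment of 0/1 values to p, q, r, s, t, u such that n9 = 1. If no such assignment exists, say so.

p=1, q=1, r=0, s=0, t=1, u=0

n9 = n7 ∧ n8 must be 1, so both n7 = 1 and n8 = 1.
n7 = n6 ∧ n3 must be 1, so both n6 = 1 and n3 = 1.
Check with p=1, q=1, r=0, s=0, t=1, u=0:
n1 = q ∧ t = 1 ∧ 1 = 1
n2 = p ⊼ n1 = 1 ⊼ 1 = 0
n3 = n2 ⊽ s = 0 ⊽ 0 = 1
n4 = r ⊕ n2 = 0 ⊕ 0 = 0
n5 = u ⊕ n3 = 0 ⊕ 1 = 1
n6 = n5 ∧ n3 = 1 ∧ 1 = 1
n7 = n6 ∧ n3 = 1 ∧ 1 = 1
n8 = n4 ⊽ s = 0 ⊽ 0 = 1
n9 = n7 ∧ n8 = 1 ∧ 1 = 1
So n9 = 1 as required.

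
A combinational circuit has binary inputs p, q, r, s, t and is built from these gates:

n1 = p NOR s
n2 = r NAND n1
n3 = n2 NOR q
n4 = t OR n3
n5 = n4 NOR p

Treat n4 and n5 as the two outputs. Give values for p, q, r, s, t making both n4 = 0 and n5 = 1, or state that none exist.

Check with p=0, q=1, r=0, s=1, t=0:
n1 = p NOR s = 0 NOR 1 = 0
n2 = r NAND n1 = 0 NAND 0 = 1
n3 = n2 NOR q = 1 NOR 1 = 0
n4 = t OR n3 = 0 OR 0 = 0
n5 = n4 NOR p = 0 NOR 0 = 1
So n4 = 0 and n5 = 1.

p=0, q=1, r=0, s=1, t=0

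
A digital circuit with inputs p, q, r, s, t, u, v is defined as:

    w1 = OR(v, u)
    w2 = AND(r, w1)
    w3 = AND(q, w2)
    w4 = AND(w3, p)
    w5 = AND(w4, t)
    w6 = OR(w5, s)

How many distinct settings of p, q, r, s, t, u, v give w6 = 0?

w6 = OR(w5, s) must be 0, so both w5 = 0 and s = 0.
Enumerating the 128 input combinations, 61 give w6 = 0 and 67 give w6 = 1.

61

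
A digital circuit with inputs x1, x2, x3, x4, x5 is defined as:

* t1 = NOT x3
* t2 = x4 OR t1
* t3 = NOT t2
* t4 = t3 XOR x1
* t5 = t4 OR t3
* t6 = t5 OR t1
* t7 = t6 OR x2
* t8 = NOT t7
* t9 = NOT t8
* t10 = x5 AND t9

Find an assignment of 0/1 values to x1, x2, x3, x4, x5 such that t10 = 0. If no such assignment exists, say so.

t10 = x5 AND t9 must be 0, so at least one of x5, t9 is 0.
Check with x1=0, x2=1, x3=1, x4=1, x5=0:
t1 = NOT x3 = NOT 1 = 0
t2 = x4 OR t1 = 1 OR 0 = 1
t3 = NOT t2 = NOT 1 = 0
t4 = t3 XOR x1 = 0 XOR 0 = 0
t5 = t4 OR t3 = 0 OR 0 = 0
t6 = t5 OR t1 = 0 OR 0 = 0
t7 = t6 OR x2 = 0 OR 1 = 1
t8 = NOT t7 = NOT 1 = 0
t9 = NOT t8 = NOT 0 = 1
t10 = x5 AND t9 = 0 AND 1 = 0
So t10 = 0 as required.

x1=0, x2=1, x3=1, x4=1, x5=0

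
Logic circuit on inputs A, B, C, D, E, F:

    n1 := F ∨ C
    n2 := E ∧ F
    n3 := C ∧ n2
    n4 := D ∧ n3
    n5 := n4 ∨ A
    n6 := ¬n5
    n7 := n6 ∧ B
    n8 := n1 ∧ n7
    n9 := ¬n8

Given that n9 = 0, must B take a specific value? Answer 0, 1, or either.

1

n9 = ¬n8 must be 0, so n8 = 1.
n8 = n1 ∧ n7 must be 1, so both n1 = 1 and n7 = 1.
n1 = F ∨ C must be 1, so at least one of F, C is 1.
Every assignment with n9 = 0 has B = 1; there are 11 such assignment(s).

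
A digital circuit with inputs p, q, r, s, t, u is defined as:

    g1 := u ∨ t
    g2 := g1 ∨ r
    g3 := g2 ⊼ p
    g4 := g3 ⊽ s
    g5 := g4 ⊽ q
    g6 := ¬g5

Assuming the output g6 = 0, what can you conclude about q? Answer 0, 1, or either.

0

g6 = ¬g5 must be 0, so g5 = 1.
g5 = g4 ⊽ q must be 1, so both g4 = 0 and q = 0.
Every assignment with g6 = 0 has q = 0; there are 25 such assignment(s).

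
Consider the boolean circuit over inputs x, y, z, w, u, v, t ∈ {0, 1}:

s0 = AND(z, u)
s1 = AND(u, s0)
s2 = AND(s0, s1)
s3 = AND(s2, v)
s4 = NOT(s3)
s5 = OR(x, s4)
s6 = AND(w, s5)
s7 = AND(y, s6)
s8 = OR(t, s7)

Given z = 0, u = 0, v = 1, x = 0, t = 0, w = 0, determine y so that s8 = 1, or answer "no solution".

no solution exists

With z = 0, u = 0, v = 1, x = 0, t = 0, w = 0 fixed, none of the 2 settings of y give s8 = 1.
For example, with y=1:
s0 = AND(z, u) = AND(0, 0) = 0
s1 = AND(u, s0) = AND(0, 0) = 0
s2 = AND(s0, s1) = AND(0, 0) = 0
s3 = AND(s2, v) = AND(0, 1) = 0
s4 = NOT(s3) = NOT 0 = 1
s5 = OR(x, s4) = OR(0, 1) = 1
s6 = AND(w, s5) = AND(0, 1) = 0
s7 = AND(y, s6) = AND(1, 0) = 0
s8 = OR(t, s7) = OR(0, 0) = 0
giving s8 = 0 ≠ 1.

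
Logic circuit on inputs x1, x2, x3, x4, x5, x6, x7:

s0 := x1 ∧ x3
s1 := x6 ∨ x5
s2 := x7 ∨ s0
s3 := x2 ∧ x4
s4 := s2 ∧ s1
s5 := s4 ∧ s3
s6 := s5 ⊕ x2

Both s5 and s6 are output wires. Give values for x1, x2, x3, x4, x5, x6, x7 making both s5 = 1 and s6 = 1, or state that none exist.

Across all 128 input combinations, none give both s5 = 1 and s6 = 1.

no solution exists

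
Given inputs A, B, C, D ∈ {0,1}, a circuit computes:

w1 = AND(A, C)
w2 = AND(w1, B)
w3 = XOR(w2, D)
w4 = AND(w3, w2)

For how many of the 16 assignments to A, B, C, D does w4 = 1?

1

w4 = AND(w3, w2) must be 1, so both w3 = 1 and w2 = 1.
Satisfying assignments:
  A=1, B=1, C=1, D=0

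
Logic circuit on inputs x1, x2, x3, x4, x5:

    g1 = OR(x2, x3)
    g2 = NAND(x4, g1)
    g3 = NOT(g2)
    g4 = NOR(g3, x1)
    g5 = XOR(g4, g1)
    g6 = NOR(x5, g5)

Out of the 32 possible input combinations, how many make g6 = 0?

27

g6 = NOR(x5, g5) must be 0, so at least one of x5, g5 is 1.
Enumerating the 32 input combinations, 27 give g6 = 0 and 5 give g6 = 1.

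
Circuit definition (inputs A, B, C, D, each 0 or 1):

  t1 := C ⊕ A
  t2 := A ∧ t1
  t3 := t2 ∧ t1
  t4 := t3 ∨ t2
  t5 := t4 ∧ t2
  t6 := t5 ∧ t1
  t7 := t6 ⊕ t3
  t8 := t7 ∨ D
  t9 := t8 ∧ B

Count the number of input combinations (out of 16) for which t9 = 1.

t9 = t8 ∧ B must be 1, so both t8 = 1 and B = 1.
t8 = t7 ∨ D must be 1, so at least one of t7, D is 1.
Enumerating the 16 input combinations, 4 give t9 = 1 and 12 give t9 = 0.

4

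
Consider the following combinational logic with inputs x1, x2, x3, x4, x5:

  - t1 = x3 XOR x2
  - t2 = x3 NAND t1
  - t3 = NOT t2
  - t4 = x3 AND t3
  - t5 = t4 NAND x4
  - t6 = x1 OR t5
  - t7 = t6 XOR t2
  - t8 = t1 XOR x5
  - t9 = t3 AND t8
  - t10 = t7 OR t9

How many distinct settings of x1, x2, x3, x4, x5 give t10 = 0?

t10 = t7 OR t9 must be 0, so both t7 = 0 and t9 = 0.
t7 = t6 XOR t2 must be 0, so t6 and t2 are equal.
Enumerating the 32 input combinations, 25 give t10 = 0 and 7 give t10 = 1.

25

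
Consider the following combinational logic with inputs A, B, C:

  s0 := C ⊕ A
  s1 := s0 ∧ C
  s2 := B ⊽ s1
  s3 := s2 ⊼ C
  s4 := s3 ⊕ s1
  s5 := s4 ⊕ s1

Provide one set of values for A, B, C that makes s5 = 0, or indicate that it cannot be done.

s5 = s4 ⊕ s1 must be 0, so s4 and s1 are equal.
Check with A=1, B=0, C=1:
s0 = C ⊕ A = 1 ⊕ 1 = 0
s1 = s0 ∧ C = 0 ∧ 1 = 0
s2 = B ⊽ s1 = 0 ⊽ 0 = 1
s3 = s2 ⊼ C = 1 ⊼ 1 = 0
s4 = s3 ⊕ s1 = 0 ⊕ 0 = 0
s5 = s4 ⊕ s1 = 0 ⊕ 0 = 0
So s5 = 0 as required.

A=1, B=0, C=1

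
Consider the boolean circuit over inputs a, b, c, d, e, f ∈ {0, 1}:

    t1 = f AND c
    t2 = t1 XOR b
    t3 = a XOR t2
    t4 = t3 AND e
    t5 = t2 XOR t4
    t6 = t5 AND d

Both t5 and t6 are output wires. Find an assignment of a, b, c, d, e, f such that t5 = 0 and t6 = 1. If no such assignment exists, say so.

no solution exists

Across all 64 input combinations, none give both t5 = 0 and t6 = 1.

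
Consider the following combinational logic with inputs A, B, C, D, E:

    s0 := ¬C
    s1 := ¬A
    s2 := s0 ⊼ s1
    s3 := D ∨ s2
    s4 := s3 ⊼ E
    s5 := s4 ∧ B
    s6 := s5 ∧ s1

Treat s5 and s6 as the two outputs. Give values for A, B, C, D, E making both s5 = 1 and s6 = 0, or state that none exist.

Check with A=1, B=1, C=1, D=1, E=0:
s0 = ¬C = ¬1 = 0
s1 = ¬A = ¬1 = 0
s2 = s0 ⊼ s1 = 0 ⊼ 0 = 1
s3 = D ∨ s2 = 1 ∨ 1 = 1
s4 = s3 ⊼ E = 1 ⊼ 0 = 1
s5 = s4 ∧ B = 1 ∧ 1 = 1
s6 = s5 ∧ s1 = 1 ∧ 0 = 0
So s5 = 1 and s6 = 0.

A=1, B=1, C=1, D=1, E=0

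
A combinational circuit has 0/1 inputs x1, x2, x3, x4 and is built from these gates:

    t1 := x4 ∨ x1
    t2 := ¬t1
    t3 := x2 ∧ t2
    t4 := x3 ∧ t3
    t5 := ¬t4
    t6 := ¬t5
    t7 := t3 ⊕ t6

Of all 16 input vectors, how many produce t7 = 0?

15

t7 = t3 ⊕ t6 must be 0, so t3 and t6 are equal.
Enumerating the 16 input combinations, 15 give t7 = 0 and 1 give t7 = 1.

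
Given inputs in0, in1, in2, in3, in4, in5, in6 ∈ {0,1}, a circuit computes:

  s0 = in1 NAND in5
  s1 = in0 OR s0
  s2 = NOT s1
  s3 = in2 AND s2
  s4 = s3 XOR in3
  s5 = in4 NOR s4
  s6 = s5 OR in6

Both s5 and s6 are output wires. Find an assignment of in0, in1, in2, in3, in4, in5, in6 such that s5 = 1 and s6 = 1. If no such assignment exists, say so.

Check with in0=1 in1=0 in2=1 in3=0 in4=0 in5=1 in6=0:
s0 = in1 NAND in5 = 0 NAND 1 = 1
s1 = in0 OR s0 = 1 OR 1 = 1
s2 = NOT s1 = NOT 1 = 0
s3 = in2 AND s2 = 1 AND 0 = 0
s4 = s3 XOR in3 = 0 XOR 0 = 0
s5 = in4 NOR s4 = 0 NOR 0 = 1
s6 = s5 OR in6 = 1 OR 0 = 1
So s5 = 1 and s6 = 1.

in0=1 in1=0 in2=1 in3=0 in4=0 in5=1 in6=0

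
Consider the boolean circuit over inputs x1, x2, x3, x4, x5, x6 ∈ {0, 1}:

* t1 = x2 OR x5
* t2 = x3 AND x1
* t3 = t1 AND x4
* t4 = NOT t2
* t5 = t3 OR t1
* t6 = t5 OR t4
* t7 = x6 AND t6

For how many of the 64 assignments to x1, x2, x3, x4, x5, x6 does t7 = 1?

30

t7 = x6 AND t6 must be 1, so both x6 = 1 and t6 = 1.
t6 = t5 OR t4 must be 1, so at least one of t5, t4 is 1.
Enumerating the 64 input combinations, 30 give t7 = 1 and 34 give t7 = 0.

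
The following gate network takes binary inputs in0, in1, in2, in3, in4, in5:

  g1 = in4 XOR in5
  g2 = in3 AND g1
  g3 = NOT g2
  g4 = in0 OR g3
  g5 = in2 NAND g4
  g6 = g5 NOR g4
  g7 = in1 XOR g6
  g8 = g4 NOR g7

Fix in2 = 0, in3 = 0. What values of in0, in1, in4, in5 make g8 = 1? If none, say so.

no solution exists

With in2 = 0, in3 = 0 fixed, none of the 16 settings of in0, in1, in4, in5 give g8 = 1.
For example, with in0=1, in1=1, in4=0, in5=0:
g1 = in4 XOR in5 = 0 XOR 0 = 0
g2 = in3 AND g1 = 0 AND 0 = 0
g3 = NOT g2 = NOT 0 = 1
g4 = in0 OR g3 = 1 OR 1 = 1
g5 = in2 NAND g4 = 0 NAND 1 = 1
g6 = g5 NOR g4 = 1 NOR 1 = 0
g7 = in1 XOR g6 = 1 XOR 0 = 1
g8 = g4 NOR g7 = 1 NOR 1 = 0
giving g8 = 0 ≠ 1.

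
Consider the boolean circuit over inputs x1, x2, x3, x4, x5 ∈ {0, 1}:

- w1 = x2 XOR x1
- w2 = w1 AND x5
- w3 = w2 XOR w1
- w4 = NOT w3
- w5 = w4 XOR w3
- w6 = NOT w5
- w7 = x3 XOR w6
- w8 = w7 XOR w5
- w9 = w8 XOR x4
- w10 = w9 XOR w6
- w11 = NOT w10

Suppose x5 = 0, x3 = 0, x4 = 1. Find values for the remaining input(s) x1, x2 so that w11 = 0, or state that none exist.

no solution exists

With x5 = 0, x3 = 0, x4 = 1 fixed, none of the 4 settings of x1, x2 give w11 = 0.
For example, with x1=1, x2=1:
w1 = x2 XOR x1 = 1 XOR 1 = 0
w2 = w1 AND x5 = 0 AND 0 = 0
w3 = w2 XOR w1 = 0 XOR 0 = 0
w4 = NOT w3 = NOT 0 = 1
w5 = w4 XOR w3 = 1 XOR 0 = 1
w6 = NOT w5 = NOT 1 = 0
w7 = x3 XOR w6 = 0 XOR 0 = 0
w8 = w7 XOR w5 = 0 XOR 1 = 1
w9 = w8 XOR x4 = 1 XOR 1 = 0
w10 = w9 XOR w6 = 0 XOR 0 = 0
w11 = NOT w10 = NOT 0 = 1
giving w11 = 1 ≠ 0.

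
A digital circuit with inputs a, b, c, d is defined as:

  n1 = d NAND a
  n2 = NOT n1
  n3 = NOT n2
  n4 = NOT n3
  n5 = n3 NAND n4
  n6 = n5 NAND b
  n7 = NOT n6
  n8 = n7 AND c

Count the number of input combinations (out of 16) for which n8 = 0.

n8 = n7 AND c must be 0, so at least one of n7, c is 0.
Enumerating the 16 input combinations, 12 give n8 = 0 and 4 give n8 = 1.

12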